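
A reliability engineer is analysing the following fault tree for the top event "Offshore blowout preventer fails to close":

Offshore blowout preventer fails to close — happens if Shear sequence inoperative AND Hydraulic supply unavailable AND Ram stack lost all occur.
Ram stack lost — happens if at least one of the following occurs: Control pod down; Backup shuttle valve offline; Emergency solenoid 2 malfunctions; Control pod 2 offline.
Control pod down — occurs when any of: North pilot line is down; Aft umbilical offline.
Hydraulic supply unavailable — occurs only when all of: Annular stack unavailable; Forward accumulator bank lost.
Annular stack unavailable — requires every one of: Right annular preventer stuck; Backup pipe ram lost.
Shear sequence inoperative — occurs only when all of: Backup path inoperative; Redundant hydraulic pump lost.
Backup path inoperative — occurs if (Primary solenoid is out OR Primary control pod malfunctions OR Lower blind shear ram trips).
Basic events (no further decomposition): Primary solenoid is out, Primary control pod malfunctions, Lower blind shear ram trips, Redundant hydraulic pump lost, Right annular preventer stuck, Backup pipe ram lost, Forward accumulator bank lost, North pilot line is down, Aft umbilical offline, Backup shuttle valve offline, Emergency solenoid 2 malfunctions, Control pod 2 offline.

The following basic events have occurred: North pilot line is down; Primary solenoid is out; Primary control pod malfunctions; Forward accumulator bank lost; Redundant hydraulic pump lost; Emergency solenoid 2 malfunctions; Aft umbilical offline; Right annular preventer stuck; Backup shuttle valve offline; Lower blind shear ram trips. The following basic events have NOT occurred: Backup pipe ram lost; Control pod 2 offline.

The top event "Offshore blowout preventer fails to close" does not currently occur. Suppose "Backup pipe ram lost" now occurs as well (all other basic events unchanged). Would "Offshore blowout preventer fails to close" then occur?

Yes

Counterfactual: set "Backup pipe ram lost" to occurred.
Backup path inoperative [OR]: Primary solenoid is out=occurs, Primary control pod malfunctions=occurs, Lower blind shear ram trips=occurs → at least one input occurs → occurs.
Shear sequence inoperative [AND]: Backup path inoperative=occurs, Redundant hydraulic pump lost=occurs → all inputs occur → occurs.
Annular stack unavailable [AND]: Right annular preventer stuck=occurs, Backup pipe ram lost=occurs → all inputs occur → occurs.
Hydraulic supply unavailable [AND]: Annular stack unavailable=occurs, Forward accumulator bank lost=occurs → all inputs occur → occurs.
Control pod down [OR]: North pilot line is down=occurs, Aft umbilical offline=occurs → at least one input occurs → occurs.
Ram stack lost [OR]: Control pod down=occurs, Backup shuttle valve offline=occurs, Emergency solenoid 2 malfunctions=occurs, Control pod 2 offline=not → at least one input occurs → occurs.
Offshore blowout preventer fails to close [AND]: Shear sequence inoperative=occurs, Hydraulic supply unavailable=occurs, Ram stack lost=occurs → all inputs occur → occurs.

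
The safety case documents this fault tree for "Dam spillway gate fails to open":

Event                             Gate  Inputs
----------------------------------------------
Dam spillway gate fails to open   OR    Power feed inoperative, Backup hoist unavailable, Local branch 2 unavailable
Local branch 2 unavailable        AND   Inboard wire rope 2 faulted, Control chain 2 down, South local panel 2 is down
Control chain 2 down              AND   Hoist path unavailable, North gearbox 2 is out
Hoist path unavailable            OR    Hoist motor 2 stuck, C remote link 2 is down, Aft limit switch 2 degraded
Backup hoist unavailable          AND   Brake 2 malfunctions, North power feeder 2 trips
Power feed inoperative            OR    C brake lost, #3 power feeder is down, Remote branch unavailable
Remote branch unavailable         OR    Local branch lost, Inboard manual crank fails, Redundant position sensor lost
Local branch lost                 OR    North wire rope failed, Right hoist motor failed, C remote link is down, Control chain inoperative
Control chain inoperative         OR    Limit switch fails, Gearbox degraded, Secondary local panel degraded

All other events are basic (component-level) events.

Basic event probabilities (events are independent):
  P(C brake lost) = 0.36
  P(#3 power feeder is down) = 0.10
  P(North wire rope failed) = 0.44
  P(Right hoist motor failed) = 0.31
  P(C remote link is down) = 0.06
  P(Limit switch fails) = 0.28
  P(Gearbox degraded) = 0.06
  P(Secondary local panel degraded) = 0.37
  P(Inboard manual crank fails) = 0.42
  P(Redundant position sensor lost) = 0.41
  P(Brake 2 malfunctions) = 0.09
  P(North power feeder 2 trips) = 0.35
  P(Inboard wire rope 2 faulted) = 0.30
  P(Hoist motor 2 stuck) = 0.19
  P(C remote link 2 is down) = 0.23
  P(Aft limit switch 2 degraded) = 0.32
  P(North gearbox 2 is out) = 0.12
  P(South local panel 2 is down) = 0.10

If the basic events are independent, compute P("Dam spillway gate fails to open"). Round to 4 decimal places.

P(Control chain inoperative) [OR] = 1 − (1−0.28) × (1−0.06) × (1−0.37) = 0.573616
P(Local branch lost) [OR] = 1 − (1−0.44) × (1−0.31) × (1−0.06) × (1−0.573616) = 0.845131
P(Remote branch unavailable) [OR] = 1 − (1−0.845131) × (1−0.42) × (1−0.41) = 0.947004
P(Power feed inoperative) [OR] = 1 − (1−0.36) × (1−0.10) × (1−0.947004) = 0.969474
P(Backup hoist unavailable) [AND] = 0.09 × 0.35 = 0.031500
P(Hoist path unavailable) [OR] = 1 − (1−0.19) × (1−0.23) × (1−0.32) = 0.575884
P(Control chain 2 down) [AND] = 0.575884 × 0.12 = 0.069106
P(Local branch 2 unavailable) [AND] = 0.30 × 0.069106 × 0.10 = 0.002073
P(Dam spillway gate fails to open) [OR] = 1 − (1−0.969474) × (1−0.031500) × (1−0.002073) = 0.970497
Rounded to 4 decimal places: P(Dam spillway gate fails to open) ≈ 0.9705.

0.9705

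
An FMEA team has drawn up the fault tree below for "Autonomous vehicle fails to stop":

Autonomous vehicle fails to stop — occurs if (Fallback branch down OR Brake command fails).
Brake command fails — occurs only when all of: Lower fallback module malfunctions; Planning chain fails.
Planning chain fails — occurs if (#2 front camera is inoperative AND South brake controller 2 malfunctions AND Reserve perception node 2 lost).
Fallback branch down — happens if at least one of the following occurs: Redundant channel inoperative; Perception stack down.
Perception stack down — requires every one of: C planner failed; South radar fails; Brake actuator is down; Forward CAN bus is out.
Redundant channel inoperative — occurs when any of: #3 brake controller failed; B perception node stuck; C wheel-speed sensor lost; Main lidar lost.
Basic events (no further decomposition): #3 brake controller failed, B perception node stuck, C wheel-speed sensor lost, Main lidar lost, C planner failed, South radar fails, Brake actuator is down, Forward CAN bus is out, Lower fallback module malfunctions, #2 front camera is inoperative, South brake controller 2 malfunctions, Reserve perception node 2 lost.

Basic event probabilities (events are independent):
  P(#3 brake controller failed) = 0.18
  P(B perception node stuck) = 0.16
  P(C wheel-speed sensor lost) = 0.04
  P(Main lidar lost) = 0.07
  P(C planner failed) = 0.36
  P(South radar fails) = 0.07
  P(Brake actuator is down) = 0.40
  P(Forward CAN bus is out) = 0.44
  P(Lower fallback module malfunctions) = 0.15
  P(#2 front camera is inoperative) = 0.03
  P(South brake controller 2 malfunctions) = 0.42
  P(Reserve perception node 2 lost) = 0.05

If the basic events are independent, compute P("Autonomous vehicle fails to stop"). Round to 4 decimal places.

0.3878

P(Redundant channel inoperative) [OR] = 1 − (1−0.18) × (1−0.16) × (1−0.04) × (1−0.07) = 0.385039
P(Perception stack down) [AND] = 0.36 × 0.07 × 0.40 × 0.44 = 0.004435
P(Fallback branch down) [OR] = 1 − (1−0.385039) × (1−0.004435) = 0.387766
P(Planning chain fails) [AND] = 0.03 × 0.42 × 0.05 = 0.000630
P(Brake command fails) [AND] = 0.15 × 0.000630 = 0.000095
P(Autonomous vehicle fails to stop) [OR] = 1 − (1−0.387766) × (1−0.000095) = 0.387824
Rounded to 4 decimal places: P(Autonomous vehicle fails to stop) ≈ 0.3878.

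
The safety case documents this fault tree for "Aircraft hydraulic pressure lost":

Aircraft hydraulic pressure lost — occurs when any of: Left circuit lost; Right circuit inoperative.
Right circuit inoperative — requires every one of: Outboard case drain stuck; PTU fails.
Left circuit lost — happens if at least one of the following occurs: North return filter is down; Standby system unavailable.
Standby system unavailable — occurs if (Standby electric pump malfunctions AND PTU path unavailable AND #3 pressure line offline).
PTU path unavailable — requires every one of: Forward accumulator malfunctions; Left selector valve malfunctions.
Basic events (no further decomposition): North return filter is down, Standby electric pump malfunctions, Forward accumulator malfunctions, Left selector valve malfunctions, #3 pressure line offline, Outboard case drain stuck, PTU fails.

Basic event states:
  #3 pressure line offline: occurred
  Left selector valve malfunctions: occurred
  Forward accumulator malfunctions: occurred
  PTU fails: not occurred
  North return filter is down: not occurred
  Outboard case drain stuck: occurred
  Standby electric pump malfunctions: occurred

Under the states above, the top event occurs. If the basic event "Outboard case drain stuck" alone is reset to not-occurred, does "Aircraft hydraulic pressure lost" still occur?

Counterfactual: set "Outboard case drain stuck" to not occurred.
PTU path unavailable [AND]: Forward accumulator malfunctions=occurs, Left selector valve malfunctions=occurs → all inputs occur → occurs.
Standby system unavailable [AND]: Standby electric pump malfunctions=occurs, PTU path unavailable=occurs, #3 pressure line offline=occurs → all inputs occur → occurs.
Left circuit lost [OR]: North return filter is down=not, Standby system unavailable=occurs → at least one input occurs → occurs.
Right circuit inoperative [AND]: Outboard case drain stuck=not, PTU fails=not → not all inputs occur → does not occur.
Aircraft hydraulic pressure lost [OR]: Left circuit lost=occurs, Right circuit inoperative=not → at least one input occurs → occurs.

Yes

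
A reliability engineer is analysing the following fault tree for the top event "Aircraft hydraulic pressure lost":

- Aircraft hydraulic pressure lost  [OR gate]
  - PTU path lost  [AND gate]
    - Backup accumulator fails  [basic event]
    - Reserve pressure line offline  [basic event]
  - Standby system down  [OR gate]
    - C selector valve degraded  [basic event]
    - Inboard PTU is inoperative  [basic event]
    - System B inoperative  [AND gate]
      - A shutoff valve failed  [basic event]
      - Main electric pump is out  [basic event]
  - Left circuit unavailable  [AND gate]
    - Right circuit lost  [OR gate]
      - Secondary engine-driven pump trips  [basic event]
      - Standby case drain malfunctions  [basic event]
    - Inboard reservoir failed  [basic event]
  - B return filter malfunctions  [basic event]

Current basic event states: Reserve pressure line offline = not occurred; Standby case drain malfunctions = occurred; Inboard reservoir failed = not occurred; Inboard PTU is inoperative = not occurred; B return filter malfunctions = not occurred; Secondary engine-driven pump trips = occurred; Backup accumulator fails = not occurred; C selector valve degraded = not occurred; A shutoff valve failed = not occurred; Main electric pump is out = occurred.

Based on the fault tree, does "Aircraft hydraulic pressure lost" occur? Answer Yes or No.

PTU path lost [AND]: Backup accumulator fails=not, Reserve pressure line offline=not → not all inputs occur → does not occur.
System B inoperative [AND]: A shutoff valve failed=not, Main electric pump is out=occurs → not all inputs occur → does not occur.
Standby system down [OR]: C selector valve degraded=not, Inboard PTU is inoperative=not, System B inoperative=not → no input occurs → does not occur.
Right circuit lost [OR]: Secondary engine-driven pump trips=occurs, Standby case drain malfunctions=occurs → at least one input occurs → occurs.
Left circuit unavailable [AND]: Right circuit lost=occurs, Inboard reservoir failed=not → not all inputs occur → does not occur.
Aircraft hydraulic pressure lost [OR]: PTU path lost=not, Standby system down=not, Left circuit unavailable=not, B return filter malfunctions=not → no input occurs → does not occur.

No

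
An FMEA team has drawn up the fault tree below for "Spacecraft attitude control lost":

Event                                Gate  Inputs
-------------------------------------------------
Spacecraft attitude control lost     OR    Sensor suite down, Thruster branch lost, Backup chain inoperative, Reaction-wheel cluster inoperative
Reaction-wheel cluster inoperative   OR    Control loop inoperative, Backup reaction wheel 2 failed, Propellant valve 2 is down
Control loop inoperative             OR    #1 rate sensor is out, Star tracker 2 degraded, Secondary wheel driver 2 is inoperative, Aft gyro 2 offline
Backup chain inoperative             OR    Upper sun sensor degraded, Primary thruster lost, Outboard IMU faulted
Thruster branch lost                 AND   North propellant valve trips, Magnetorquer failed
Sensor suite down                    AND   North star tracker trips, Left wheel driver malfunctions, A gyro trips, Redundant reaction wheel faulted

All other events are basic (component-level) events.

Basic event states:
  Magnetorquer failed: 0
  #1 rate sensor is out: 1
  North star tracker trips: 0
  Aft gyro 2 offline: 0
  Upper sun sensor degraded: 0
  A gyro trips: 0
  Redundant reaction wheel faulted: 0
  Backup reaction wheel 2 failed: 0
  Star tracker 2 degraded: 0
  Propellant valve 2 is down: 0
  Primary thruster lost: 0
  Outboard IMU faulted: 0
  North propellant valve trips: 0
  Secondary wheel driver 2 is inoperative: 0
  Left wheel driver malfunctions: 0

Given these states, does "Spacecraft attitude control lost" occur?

Yes

Sensor suite down [AND]: North star tracker trips=not, Left wheel driver malfunctions=not, A gyro trips=not, Redundant reaction wheel faulted=not → not all inputs occur → does not occur.
Thruster branch lost [AND]: North propellant valve trips=not, Magnetorquer failed=not → not all inputs occur → does not occur.
Backup chain inoperative [OR]: Upper sun sensor degraded=not, Primary thruster lost=not, Outboard IMU faulted=not → no input occurs → does not occur.
Control loop inoperative [OR]: #1 rate sensor is out=occurs, Star tracker 2 degraded=not, Secondary wheel driver 2 is inoperative=not, Aft gyro 2 offline=not → at least one input occurs → occurs.
Reaction-wheel cluster inoperative [OR]: Control loop inoperative=occurs, Backup reaction wheel 2 failed=not, Propellant valve 2 is down=not → at least one input occurs → occurs.
Spacecraft attitude control lost [OR]: Sensor suite down=not, Thruster branch lost=not, Backup chain inoperative=not, Reaction-wheel cluster inoperative=occurs → at least one input occurs → occurs.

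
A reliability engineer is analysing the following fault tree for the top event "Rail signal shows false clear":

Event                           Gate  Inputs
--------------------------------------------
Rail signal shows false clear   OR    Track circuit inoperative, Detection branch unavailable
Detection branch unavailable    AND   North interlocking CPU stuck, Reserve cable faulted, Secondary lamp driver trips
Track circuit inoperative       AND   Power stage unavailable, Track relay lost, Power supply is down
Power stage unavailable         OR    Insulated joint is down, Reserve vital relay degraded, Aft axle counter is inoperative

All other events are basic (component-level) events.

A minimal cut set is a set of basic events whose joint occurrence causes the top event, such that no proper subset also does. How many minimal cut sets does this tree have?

4

Power stage unavailable [OR]: union of children's cut sets → 3 cut set(s).
Track circuit inoperative [AND]: one cut set from each child combined → 3 × 1 × 1 = 3 cut set(s).
Detection branch unavailable [AND]: one cut set from each child combined → 1 × 1 × 1 = 1 cut set(s).
Rail signal shows false clear [OR]: union of children's cut sets → 4 cut set(s).
Minimal cut sets: {Insulated joint is down, Power supply is down, Track relay lost}; {Power supply is down, Reserve vital relay degraded, Track relay lost}; {Aft axle counter is inoperative, Power supply is down, Track relay lost}; {North interlocking CPU stuck, Reserve cable faulted, Secondary lamp driver trips}.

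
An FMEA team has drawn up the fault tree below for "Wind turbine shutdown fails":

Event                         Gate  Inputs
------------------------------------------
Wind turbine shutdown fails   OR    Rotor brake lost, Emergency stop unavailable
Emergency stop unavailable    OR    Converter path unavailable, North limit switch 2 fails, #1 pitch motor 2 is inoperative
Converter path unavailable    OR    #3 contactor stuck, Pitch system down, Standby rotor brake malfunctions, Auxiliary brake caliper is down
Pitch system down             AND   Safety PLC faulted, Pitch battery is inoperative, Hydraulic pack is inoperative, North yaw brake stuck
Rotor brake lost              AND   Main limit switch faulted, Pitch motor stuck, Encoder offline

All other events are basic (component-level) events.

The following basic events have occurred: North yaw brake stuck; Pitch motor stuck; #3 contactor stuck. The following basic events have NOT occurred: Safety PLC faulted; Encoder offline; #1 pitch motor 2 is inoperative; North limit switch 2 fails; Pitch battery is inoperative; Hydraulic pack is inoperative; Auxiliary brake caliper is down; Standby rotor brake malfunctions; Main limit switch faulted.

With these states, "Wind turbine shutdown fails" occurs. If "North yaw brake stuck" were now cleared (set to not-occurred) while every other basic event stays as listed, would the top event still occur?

Yes

Counterfactual: set "North yaw brake stuck" to not occurred.
Rotor brake lost [AND]: Main limit switch faulted=not, Pitch motor stuck=occurs, Encoder offline=not → not all inputs occur → does not occur.
Pitch system down [AND]: Safety PLC faulted=not, Pitch battery is inoperative=not, Hydraulic pack is inoperative=not, North yaw brake stuck=not → not all inputs occur → does not occur.
Converter path unavailable [OR]: #3 contactor stuck=occurs, Pitch system down=not, Standby rotor brake malfunctions=not, Auxiliary brake caliper is down=not → at least one input occurs → occurs.
Emergency stop unavailable [OR]: Converter path unavailable=occurs, North limit switch 2 fails=not, #1 pitch motor 2 is inoperative=not → at least one input occurs → occurs.
Wind turbine shutdown fails [OR]: Rotor brake lost=not, Emergency stop unavailable=occurs → at least one input occurs → occurs.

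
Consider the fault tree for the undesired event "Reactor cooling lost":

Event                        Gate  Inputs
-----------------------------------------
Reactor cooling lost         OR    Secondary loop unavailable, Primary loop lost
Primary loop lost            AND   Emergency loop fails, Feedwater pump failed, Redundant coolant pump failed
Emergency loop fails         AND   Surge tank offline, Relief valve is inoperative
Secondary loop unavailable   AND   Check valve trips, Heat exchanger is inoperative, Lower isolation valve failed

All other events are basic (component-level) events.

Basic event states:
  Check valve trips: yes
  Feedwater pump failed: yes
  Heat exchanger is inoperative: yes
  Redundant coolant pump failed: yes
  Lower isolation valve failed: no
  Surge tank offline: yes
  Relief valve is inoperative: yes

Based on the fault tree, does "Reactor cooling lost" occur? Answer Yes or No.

Yes

Secondary loop unavailable [AND]: Check valve trips=occurs, Heat exchanger is inoperative=occurs, Lower isolation valve failed=not → not all inputs occur → does not occur.
Emergency loop fails [AND]: Surge tank offline=occurs, Relief valve is inoperative=occurs → all inputs occur → occurs.
Primary loop lost [AND]: Emergency loop fails=occurs, Feedwater pump failed=occurs, Redundant coolant pump failed=occurs → all inputs occur → occurs.
Reactor cooling lost [OR]: Secondary loop unavailable=not, Primary loop lost=occurs → at least one input occurs → occurs.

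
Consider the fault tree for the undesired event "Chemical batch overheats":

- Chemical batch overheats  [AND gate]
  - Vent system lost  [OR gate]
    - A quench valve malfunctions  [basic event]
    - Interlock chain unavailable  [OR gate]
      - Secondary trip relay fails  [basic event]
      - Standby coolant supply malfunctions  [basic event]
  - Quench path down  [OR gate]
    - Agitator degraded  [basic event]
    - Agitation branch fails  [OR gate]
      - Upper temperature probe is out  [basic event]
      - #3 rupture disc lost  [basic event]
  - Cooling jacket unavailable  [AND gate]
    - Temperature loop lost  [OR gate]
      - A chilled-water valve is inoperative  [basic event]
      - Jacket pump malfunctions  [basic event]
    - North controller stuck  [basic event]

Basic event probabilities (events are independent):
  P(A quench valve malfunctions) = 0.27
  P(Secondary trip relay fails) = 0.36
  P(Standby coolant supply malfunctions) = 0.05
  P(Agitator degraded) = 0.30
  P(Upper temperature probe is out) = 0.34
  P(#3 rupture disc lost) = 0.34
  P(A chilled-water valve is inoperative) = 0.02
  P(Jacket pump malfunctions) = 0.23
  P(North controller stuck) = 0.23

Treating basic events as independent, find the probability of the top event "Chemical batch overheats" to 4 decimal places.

P(Interlock chain unavailable) [OR] = 1 − (1−0.36) × (1−0.05) = 0.392000
P(Vent system lost) [OR] = 1 − (1−0.27) × (1−0.392000) = 0.556160
P(Agitation branch fails) [OR] = 1 − (1−0.34) × (1−0.34) = 0.564400
P(Quench path down) [OR] = 1 − (1−0.30) × (1−0.564400) = 0.695080
P(Temperature loop lost) [OR] = 1 − (1−0.02) × (1−0.23) = 0.245400
P(Cooling jacket unavailable) [AND] = 0.245400 × 0.23 = 0.056442
P(Chemical batch overheats) [AND] = 0.556160 × 0.695080 × 0.056442 = 0.021819
Rounded to 4 decimal places: P(Chemical batch overheats) ≈ 0.0218.

0.0218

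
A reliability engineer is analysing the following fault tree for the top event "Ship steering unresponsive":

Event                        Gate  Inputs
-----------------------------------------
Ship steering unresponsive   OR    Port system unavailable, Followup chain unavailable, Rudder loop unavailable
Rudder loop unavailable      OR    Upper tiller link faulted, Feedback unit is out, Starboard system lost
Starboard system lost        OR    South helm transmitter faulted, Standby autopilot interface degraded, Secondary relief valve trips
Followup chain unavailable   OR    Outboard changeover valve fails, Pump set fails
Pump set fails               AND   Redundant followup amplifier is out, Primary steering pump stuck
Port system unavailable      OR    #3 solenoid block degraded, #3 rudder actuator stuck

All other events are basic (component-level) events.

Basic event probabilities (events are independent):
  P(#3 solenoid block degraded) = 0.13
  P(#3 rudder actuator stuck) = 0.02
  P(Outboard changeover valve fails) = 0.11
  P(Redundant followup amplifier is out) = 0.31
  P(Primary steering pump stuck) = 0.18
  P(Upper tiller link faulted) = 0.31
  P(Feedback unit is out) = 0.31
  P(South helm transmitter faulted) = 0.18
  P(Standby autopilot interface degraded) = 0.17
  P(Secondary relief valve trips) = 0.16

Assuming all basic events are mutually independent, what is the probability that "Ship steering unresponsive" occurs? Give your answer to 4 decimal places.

P(Port system unavailable) [OR] = 1 − (1−0.13) × (1−0.02) = 0.147400
P(Pump set fails) [AND] = 0.31 × 0.18 = 0.055800
P(Followup chain unavailable) [OR] = 1 − (1−0.11) × (1−0.055800) = 0.159662
P(Starboard system lost) [OR] = 1 − (1−0.18) × (1−0.17) × (1−0.16) = 0.428296
P(Rudder loop unavailable) [OR] = 1 − (1−0.31) × (1−0.31) × (1−0.428296) = 0.727812
P(Ship steering unresponsive) [OR] = 1 − (1−0.147400) × (1−0.159662) × (1−0.727812) = 0.804985
Rounded to 4 decimal places: P(Ship steering unresponsive) ≈ 0.8050.

0.8050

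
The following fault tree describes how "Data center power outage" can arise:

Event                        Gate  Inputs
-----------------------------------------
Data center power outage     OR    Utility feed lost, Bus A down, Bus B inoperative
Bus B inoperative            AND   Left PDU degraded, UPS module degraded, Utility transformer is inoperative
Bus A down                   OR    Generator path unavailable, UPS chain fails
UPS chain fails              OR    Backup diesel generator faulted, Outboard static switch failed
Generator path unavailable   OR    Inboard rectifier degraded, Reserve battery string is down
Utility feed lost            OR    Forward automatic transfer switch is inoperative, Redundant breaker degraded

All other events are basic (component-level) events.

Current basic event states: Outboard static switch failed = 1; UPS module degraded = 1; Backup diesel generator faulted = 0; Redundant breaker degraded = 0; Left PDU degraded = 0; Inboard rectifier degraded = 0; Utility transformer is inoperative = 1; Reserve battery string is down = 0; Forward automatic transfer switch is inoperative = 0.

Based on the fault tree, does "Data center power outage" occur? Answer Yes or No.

Utility feed lost [OR]: Forward automatic transfer switch is inoperative=not, Redundant breaker degraded=not → no input occurs → does not occur.
Generator path unavailable [OR]: Inboard rectifier degraded=not, Reserve battery string is down=not → no input occurs → does not occur.
UPS chain fails [OR]: Backup diesel generator faulted=not, Outboard static switch failed=occurs → at least one input occurs → occurs.
Bus A down [OR]: Generator path unavailable=not, UPS chain fails=occurs → at least one input occurs → occurs.
Bus B inoperative [AND]: Left PDU degraded=not, UPS module degraded=occurs, Utility transformer is inoperative=occurs → not all inputs occur → does not occur.
Data center power outage [OR]: Utility feed lost=not, Bus A down=occurs, Bus B inoperative=not → at least one input occurs → occurs.

Yes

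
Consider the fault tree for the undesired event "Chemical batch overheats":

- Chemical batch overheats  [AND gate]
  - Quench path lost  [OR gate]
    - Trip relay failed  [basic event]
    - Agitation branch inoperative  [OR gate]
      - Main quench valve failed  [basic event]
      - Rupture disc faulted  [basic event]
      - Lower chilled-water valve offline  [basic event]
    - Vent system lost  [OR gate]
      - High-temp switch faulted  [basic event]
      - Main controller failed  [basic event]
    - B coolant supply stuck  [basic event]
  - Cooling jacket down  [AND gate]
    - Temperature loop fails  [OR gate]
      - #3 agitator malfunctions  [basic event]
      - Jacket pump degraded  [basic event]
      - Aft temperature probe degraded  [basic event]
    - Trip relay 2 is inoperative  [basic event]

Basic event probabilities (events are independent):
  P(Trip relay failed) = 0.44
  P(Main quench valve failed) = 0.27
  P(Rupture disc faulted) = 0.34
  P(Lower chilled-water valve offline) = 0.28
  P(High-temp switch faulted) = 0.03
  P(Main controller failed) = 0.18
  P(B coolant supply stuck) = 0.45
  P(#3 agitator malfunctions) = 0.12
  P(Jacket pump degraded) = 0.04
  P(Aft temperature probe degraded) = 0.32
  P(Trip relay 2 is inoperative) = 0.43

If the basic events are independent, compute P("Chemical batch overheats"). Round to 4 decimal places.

P(Agitation branch inoperative) [OR] = 1 − (1−0.27) × (1−0.34) × (1−0.28) = 0.653104
P(Vent system lost) [OR] = 1 − (1−0.03) × (1−0.18) = 0.204600
P(Quench path lost) [OR] = 1 − (1−0.44) × (1−0.653104) × (1−0.204600) × (1−0.45) = 0.915016
P(Temperature loop fails) [OR] = 1 − (1−0.12) × (1−0.04) × (1−0.32) = 0.425536
P(Cooling jacket down) [AND] = 0.425536 × 0.43 = 0.182980
P(Chemical batch overheats) [AND] = 0.915016 × 0.182980 = 0.167430
Rounded to 4 decimal places: P(Chemical batch overheats) ≈ 0.1674.

0.1674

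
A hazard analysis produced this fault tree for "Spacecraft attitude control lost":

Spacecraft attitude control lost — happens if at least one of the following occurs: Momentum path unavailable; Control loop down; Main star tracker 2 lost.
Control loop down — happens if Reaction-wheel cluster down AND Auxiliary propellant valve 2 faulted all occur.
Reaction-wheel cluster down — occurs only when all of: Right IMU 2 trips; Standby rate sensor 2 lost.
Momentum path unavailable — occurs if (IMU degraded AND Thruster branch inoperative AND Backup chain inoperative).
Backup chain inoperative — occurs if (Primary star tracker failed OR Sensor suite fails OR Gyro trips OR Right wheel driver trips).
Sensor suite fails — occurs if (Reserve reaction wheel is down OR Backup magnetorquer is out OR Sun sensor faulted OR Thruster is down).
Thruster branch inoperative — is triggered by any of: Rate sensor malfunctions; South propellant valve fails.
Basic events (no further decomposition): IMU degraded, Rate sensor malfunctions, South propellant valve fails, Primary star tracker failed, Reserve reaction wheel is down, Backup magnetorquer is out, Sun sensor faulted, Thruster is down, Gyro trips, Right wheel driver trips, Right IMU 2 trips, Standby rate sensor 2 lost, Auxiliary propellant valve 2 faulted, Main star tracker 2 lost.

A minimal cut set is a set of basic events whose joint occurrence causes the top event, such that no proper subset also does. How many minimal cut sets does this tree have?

Thruster branch inoperative [OR]: union of children's cut sets → 2 cut set(s).
Sensor suite fails [OR]: union of children's cut sets → 4 cut set(s).
Backup chain inoperative [OR]: union of children's cut sets → 7 cut set(s).
Momentum path unavailable [AND]: one cut set from each child combined → 1 × 2 × 7 = 14 cut set(s).
Reaction-wheel cluster down [AND]: one cut set from each child combined → 1 × 1 = 1 cut set(s).
Control loop down [AND]: one cut set from each child combined → 1 × 1 = 1 cut set(s).
Spacecraft attitude control lost [OR]: union of children's cut sets → 16 cut set(s).

16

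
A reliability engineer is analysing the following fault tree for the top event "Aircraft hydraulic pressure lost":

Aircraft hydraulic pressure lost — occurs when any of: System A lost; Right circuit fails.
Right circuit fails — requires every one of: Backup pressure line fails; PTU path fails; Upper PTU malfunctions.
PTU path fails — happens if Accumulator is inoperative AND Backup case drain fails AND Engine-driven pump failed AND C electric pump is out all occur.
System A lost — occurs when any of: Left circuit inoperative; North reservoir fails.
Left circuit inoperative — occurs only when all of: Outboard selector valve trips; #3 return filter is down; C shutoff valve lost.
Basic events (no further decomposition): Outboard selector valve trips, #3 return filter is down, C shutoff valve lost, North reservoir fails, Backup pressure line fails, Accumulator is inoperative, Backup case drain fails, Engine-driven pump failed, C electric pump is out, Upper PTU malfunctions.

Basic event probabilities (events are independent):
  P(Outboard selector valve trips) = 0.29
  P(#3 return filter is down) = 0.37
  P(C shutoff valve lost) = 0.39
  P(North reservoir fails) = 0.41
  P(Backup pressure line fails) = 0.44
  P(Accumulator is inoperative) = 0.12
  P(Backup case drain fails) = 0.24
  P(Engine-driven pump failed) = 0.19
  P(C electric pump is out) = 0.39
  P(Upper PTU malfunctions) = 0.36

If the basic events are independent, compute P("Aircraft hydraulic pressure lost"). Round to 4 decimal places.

0.4349

P(Left circuit inoperative) [AND] = 0.29 × 0.37 × 0.39 = 0.041847
P(System A lost) [OR] = 1 − (1−0.041847) × (1−0.41) = 0.434690
P(PTU path fails) [AND] = 0.12 × 0.24 × 0.19 × 0.39 = 0.002134
P(Right circuit fails) [AND] = 0.44 × 0.002134 × 0.36 = 0.000338
P(Aircraft hydraulic pressure lost) [OR] = 1 − (1−0.434690) × (1−0.000338) = 0.434881
Rounded to 4 decimal places: P(Aircraft hydraulic pressure lost) ≈ 0.4349.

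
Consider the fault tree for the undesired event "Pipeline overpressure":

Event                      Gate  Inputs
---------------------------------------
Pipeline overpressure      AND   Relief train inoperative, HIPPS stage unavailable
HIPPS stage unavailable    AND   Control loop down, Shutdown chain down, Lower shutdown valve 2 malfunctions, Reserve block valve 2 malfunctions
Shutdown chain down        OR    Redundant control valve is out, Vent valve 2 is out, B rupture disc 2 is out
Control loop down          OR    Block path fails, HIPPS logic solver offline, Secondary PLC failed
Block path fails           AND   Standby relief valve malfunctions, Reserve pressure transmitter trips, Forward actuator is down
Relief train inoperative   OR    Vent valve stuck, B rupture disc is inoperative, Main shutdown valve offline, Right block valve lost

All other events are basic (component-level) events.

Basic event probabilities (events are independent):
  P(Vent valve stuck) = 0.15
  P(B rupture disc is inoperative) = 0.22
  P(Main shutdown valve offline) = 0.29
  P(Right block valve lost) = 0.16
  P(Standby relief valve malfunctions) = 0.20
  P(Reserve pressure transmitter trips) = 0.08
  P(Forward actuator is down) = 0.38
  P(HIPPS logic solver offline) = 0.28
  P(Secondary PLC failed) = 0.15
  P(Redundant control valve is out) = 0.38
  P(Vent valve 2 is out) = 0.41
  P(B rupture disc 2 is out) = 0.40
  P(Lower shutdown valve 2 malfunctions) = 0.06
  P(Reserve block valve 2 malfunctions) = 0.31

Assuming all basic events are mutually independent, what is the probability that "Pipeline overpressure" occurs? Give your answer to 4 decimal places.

P(Relief train inoperative) [OR] = 1 − (1−0.15) × (1−0.22) × (1−0.29) × (1−0.16) = 0.604587
P(Block path fails) [AND] = 0.20 × 0.08 × 0.38 = 0.006080
P(Control loop down) [OR] = 1 − (1−0.006080) × (1−0.28) × (1−0.15) = 0.391721
P(Shutdown chain down) [OR] = 1 − (1−0.38) × (1−0.41) × (1−0.40) = 0.780520
P(HIPPS stage unavailable) [AND] = 0.391721 × 0.780520 × 0.06 × 0.31 = 0.005687
P(Pipeline overpressure) [AND] = 0.604587 × 0.005687 = 0.003438
Rounded to 4 decimal places: P(Pipeline overpressure) ≈ 0.0034.

0.0034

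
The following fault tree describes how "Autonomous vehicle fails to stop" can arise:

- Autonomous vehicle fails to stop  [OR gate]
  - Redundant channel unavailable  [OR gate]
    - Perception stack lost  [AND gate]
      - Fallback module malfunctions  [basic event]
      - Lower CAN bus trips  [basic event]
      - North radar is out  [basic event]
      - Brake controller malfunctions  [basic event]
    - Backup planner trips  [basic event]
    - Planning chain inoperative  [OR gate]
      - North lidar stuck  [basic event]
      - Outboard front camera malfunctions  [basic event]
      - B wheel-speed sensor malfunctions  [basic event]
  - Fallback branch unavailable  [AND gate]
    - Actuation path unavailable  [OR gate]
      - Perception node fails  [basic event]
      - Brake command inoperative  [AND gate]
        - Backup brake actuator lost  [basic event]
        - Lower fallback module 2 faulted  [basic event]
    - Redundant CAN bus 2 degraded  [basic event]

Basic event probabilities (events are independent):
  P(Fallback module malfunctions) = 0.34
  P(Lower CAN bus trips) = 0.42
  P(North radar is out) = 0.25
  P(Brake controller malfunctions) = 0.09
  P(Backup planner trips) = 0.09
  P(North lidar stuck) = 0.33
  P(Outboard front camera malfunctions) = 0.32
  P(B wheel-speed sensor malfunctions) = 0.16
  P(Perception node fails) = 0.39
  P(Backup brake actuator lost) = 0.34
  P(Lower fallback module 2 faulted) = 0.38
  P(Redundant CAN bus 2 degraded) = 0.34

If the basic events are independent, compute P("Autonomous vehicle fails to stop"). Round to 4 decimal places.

0.7082

P(Perception stack lost) [AND] = 0.34 × 0.42 × 0.25 × 0.09 = 0.003213
P(Planning chain inoperative) [OR] = 1 − (1−0.33) × (1−0.32) × (1−0.16) = 0.617296
P(Redundant channel unavailable) [OR] = 1 − (1−0.003213) × (1−0.09) × (1−0.617296) = 0.652858
P(Brake command inoperative) [AND] = 0.34 × 0.38 = 0.129200
P(Actuation path unavailable) [OR] = 1 − (1−0.39) × (1−0.129200) = 0.468812
P(Fallback branch unavailable) [AND] = 0.468812 × 0.34 = 0.159396
P(Autonomous vehicle fails to stop) [OR] = 1 − (1−0.652858) × (1−0.159396) = 0.708191
Rounded to 4 decimal places: P(Autonomous vehicle fails to stop) ≈ 0.7082.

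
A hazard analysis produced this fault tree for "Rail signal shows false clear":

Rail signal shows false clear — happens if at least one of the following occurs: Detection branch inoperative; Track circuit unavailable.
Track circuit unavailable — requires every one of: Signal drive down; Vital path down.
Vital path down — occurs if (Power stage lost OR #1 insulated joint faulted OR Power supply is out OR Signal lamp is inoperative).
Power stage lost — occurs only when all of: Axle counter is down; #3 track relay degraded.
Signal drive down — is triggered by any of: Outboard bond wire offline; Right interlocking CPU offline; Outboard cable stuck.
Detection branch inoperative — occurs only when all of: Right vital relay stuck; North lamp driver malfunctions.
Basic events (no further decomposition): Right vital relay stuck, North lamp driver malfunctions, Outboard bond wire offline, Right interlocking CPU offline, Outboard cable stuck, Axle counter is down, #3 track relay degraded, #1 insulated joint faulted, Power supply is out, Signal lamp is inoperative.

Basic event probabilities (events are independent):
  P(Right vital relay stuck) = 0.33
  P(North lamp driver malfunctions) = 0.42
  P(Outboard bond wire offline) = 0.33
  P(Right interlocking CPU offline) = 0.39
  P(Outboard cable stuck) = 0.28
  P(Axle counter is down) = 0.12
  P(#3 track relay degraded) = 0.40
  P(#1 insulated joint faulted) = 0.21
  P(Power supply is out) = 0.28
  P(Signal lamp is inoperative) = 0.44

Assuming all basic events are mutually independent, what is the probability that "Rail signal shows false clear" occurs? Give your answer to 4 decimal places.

P(Detection branch inoperative) [AND] = 0.33 × 0.42 = 0.138600
P(Signal drive down) [OR] = 1 − (1−0.33) × (1−0.39) × (1−0.28) = 0.705736
P(Power stage lost) [AND] = 0.12 × 0.40 = 0.048000
P(Vital path down) [OR] = 1 − (1−0.048000) × (1−0.21) × (1−0.28) × (1−0.44) = 0.696761
P(Track circuit unavailable) [AND] = 0.705736 × 0.696761 = 0.491729
P(Rail signal shows false clear) [OR] = 1 − (1−0.138600) × (1−0.491729) = 0.562175
Rounded to 4 decimal places: P(Rail signal shows false clear) ≈ 0.5622.

0.5622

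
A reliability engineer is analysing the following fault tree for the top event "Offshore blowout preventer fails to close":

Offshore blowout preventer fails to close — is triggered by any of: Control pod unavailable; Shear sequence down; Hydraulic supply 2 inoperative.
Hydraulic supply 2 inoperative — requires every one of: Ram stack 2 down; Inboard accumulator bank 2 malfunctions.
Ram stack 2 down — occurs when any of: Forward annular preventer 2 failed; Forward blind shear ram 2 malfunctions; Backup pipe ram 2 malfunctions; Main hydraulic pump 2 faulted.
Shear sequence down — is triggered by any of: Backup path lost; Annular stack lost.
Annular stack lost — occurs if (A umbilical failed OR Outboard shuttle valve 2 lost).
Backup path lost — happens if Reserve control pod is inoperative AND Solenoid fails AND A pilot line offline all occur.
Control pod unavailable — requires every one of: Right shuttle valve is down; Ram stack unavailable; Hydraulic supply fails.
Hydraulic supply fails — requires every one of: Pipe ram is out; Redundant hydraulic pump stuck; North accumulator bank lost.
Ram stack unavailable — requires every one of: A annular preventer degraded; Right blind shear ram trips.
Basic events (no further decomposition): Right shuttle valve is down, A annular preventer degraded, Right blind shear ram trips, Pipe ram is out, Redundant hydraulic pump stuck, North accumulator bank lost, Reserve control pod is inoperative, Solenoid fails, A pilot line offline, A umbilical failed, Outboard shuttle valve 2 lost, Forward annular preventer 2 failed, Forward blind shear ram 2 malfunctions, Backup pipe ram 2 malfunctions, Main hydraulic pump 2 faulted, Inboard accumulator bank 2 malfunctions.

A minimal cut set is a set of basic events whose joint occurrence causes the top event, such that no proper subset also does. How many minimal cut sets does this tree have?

8

Ram stack unavailable [AND]: one cut set from each child combined → 1 × 1 = 1 cut set(s).
Hydraulic supply fails [AND]: one cut set from each child combined → 1 × 1 × 1 = 1 cut set(s).
Control pod unavailable [AND]: one cut set from each child combined → 1 × 1 × 1 = 1 cut set(s).
Backup path lost [AND]: one cut set from each child combined → 1 × 1 × 1 = 1 cut set(s).
Annular stack lost [OR]: union of children's cut sets → 2 cut set(s).
Shear sequence down [OR]: union of children's cut sets → 3 cut set(s).
Ram stack 2 down [OR]: union of children's cut sets → 4 cut set(s).
Hydraulic supply 2 inoperative [AND]: one cut set from each child combined → 4 × 1 = 4 cut set(s).
Offshore blowout preventer fails to close [OR]: union of children's cut sets → 8 cut set(s).
Minimal cut sets: {A annular preventer degraded, North accumulator bank lost, Pipe ram is out, Redundant hydraulic pump stuck, Right blind shear ram trips, Right shuttle valve is down}; {A pilot line offline, Reserve control pod is inoperative, Solenoid fails}; {A umbilical failed}; {Outboard shuttle valve 2 lost}; {Forward annular preventer 2 failed, Inboard accumulator bank 2 malfunctions}; {Forward blind shear ram 2 malfunctions, Inboard accumulator bank 2 malfunctions}; {Backup pipe ram 2 malfunctions, Inboard accumulator bank 2 malfunctions}; {Inboard accumulator bank 2 malfunctions, Main hydraulic pump 2 faulted}.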